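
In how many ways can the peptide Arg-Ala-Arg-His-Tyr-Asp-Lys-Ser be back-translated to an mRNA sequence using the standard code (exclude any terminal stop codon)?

13824

Arg: 6 codons.
Ala: 4 codons.
Arg: 6 codons.
His: 2 codons.
Tyr: 2 codons.
Asp: 2 codons.
Lys: 2 codons.
Ser: 6 codons.
6 × 4 × 6 × 2 × 2 × 2 × 2 × 6 = 13824.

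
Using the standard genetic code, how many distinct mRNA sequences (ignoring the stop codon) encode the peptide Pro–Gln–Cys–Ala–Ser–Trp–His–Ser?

Pro: 4 codons.
Gln: 2 codons.
Cys: 2 codons.
Ala: 4 codons.
Ser: 6 codons.
Trp: 1 codon.
His: 2 codons.
Ser: 6 codons.
4 × 2 × 2 × 4 × 6 × 1 × 2 × 6 = 4608.

4608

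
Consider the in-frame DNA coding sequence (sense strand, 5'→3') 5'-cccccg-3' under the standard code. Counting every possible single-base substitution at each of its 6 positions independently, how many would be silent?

6

Codon 1 (CCC, Pro): 3 synonymous substitutions.
Codon 2 (CCG, Pro): 3 synonymous substitutions.
Total: 3 + 3 = 6.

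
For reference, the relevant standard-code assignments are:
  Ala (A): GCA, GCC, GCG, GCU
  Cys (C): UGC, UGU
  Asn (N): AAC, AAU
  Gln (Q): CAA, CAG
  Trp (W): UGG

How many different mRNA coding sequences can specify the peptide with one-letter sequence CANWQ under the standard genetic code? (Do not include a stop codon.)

Cys: 2 codons.
Ala: 4 codons.
Asn: 2 codons.
Trp: 1 codon.
Gln: 2 codons.
2 × 4 × 2 × 1 × 2 = 32.

32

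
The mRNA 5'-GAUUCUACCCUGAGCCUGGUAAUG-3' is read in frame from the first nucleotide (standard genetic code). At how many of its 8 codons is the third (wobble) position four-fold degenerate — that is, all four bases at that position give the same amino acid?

5

Codon 1 GAU (Asp): third position 2-fold.
Codon 2 UCU (Ser): third position 4-fold.
Codon 3 ACC (Thr): third position 4-fold.
Codon 4 CUG (Leu): third position 4-fold.
Codon 5 AGC (Ser): third position 2-fold.
Codon 6 CUG (Leu): third position 4-fold.
Codon 7 GUA (Val): third position 4-fold.
Codon 8 AUG (Met): third position 1-fold.
Four-fold degenerate third positions: 5.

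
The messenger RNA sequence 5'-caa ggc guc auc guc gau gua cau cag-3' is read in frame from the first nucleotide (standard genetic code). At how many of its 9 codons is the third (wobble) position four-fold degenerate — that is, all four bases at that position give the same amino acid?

Codon 1 CAA (Gln): third position 2-fold.
Codon 2 GGC (Gly): third position 4-fold.
Codon 3 GUC (Val): third position 4-fold.
Codon 4 AUC (Ile): third position 3-fold.
Codon 5 GUC (Val): third position 4-fold.
Codon 6 GAU (Asp): third position 2-fold.
Codon 7 GUA (Val): third position 4-fold.
Codon 8 CAU (His): third position 2-fold.
Codon 9 CAG (Gln): third position 2-fold.
Four-fold degenerate third positions: 4.

4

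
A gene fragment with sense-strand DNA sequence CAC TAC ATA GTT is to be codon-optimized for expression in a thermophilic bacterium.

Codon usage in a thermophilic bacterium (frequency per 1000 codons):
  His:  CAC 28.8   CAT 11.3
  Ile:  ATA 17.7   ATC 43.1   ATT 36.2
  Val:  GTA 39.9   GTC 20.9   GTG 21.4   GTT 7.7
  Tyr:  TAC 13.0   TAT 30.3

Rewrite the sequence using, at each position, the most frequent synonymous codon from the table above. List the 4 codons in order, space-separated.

CAC TAT ATC GTA

Codon 1 (His): best is CAC at 28.8.
Codon 2 (Tyr): best is TAT at 30.3.
Codon 3 (Ile): best is ATC at 43.1.
Codon 4 (Val): best is GTA at 39.9.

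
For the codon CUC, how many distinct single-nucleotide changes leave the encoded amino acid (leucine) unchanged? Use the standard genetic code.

Position 1: none → 0 synonymous.
Position 2: none → 0 synonymous.
Position 3: CUU, CUA, CUG → 3 synonymous.
Total: 0 + 0 + 3 = 3.

3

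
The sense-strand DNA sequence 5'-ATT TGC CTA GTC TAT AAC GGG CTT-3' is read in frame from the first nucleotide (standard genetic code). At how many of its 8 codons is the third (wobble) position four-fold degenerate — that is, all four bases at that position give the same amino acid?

4

Codon 1 ATT (Ile): third position 3-fold.
Codon 2 TGC (Cys): third position 2-fold.
Codon 3 CTA (Leu): third position 4-fold.
Codon 4 GTC (Val): third position 4-fold.
Codon 5 TAT (Tyr): third position 2-fold.
Codon 6 AAC (Asn): third position 2-fold.
Codon 7 GGG (Gly): third position 4-fold.
Codon 8 CTT (Leu): third position 4-fold.
Four-fold degenerate third positions: 4.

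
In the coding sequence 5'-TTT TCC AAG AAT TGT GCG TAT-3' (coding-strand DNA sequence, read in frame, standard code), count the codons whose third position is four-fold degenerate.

Codon 1 TTT (Phe): third position 2-fold.
Codon 2 TCC (Ser): third position 4-fold.
Codon 3 AAG (Lys): third position 2-fold.
Codon 4 AAT (Asn): third position 2-fold.
Codon 5 TGT (Cys): third position 2-fold.
Codon 6 GCG (Ala): third position 4-fold.
Codon 7 TAT (Tyr): third position 2-fold.
Four-fold degenerate third positions: 2.

2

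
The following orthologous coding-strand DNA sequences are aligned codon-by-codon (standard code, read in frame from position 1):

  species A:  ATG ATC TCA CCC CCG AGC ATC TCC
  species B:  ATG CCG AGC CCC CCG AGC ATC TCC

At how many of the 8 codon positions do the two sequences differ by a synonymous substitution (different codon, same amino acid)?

1

Codon 1: ATG Met / ATG Met — identical.
Codon 2: ATC Ile / CCG Pro — nonsynonymous.
Codon 3: TCA Ser / AGC Ser — synonymous.
Codon 4: CCC Pro / CCC Pro — identical.
Codon 5: CCG Pro / CCG Pro — identical.
Codon 6: AGC Ser / AGC Ser — identical.
Codon 7: ATC Ile / ATC Ile — identical.
Codon 8: TCC Ser / TCC Ser — identical.
Synonymous differences: 1.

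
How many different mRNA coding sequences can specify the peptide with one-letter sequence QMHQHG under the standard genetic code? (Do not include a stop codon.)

64

Gln: 2 codons.
Met: 1 codon.
His: 2 codons.
Gln: 2 codons.
His: 2 codons.
Gly: 4 codons.
2 × 1 × 2 × 2 × 2 × 4 = 64.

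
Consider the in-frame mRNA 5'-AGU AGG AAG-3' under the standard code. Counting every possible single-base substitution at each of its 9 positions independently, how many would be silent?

4

Codon 1 (AGU, Ser): 1 synonymous substitution.
Codon 2 (AGG, Arg): 2 synonymous substitutions.
Codon 3 (AAG, Lys): 1 synonymous substitution.
Total: 1 + 2 + 1 = 4.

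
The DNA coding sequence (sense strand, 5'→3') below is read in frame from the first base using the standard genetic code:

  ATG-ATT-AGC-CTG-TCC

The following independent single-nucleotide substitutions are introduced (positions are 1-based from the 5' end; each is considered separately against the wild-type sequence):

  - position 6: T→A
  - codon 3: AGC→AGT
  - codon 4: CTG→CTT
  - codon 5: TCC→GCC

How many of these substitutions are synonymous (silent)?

Codon 2: ATT (Ile) → ATA (Ile) — synonymous.
Codon 3: AGC (Ser) → AGT (Ser) — synonymous.
Codon 4: CTG (Leu) → CTT (Leu) — synonymous.
Codon 5: TCC (Ser) → GCC (Ala) — missense.
Synonymous: 3 of 4.

3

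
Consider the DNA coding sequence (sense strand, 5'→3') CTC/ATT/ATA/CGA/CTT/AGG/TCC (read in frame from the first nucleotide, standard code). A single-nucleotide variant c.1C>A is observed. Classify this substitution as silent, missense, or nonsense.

missense

Position 1 falls in codon 1: CTC → Leu.
After the substitution the codon is ATC → Ile.
Leu ≠ Ile, so this is a missense mutation.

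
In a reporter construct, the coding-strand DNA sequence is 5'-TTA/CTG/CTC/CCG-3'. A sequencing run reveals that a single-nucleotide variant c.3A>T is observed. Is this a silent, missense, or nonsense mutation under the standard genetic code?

Position 3 falls in codon 1: TTA → Leu.
After the substitution the codon is TTT → Phe.
Leu ≠ Phe, so this is a missense mutation.

missense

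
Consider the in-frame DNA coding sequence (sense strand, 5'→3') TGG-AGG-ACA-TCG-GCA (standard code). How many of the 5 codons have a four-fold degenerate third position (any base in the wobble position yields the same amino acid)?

3

Codon 1 TGG (Trp): third position 1-fold.
Codon 2 AGG (Arg): third position 2-fold.
Codon 3 ACA (Thr): third position 4-fold.
Codon 4 TCG (Ser): third position 4-fold.
Codon 5 GCA (Ala): third position 4-fold.
Four-fold degenerate third positions: 3.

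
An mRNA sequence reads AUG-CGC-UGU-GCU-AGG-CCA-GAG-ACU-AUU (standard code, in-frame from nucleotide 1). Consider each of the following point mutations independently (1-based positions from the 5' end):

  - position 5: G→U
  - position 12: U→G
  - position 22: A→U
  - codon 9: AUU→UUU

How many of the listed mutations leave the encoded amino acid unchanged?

1

Codon 2: CGC (Arg) → CUC (Leu) — missense.
Codon 4: GCU (Ala) → GCG (Ala) — synonymous.
Codon 8: ACU (Thr) → UCU (Ser) — missense.
Codon 9: AUU (Ile) → UUU (Phe) — missense.
Synonymous: 1 of 4.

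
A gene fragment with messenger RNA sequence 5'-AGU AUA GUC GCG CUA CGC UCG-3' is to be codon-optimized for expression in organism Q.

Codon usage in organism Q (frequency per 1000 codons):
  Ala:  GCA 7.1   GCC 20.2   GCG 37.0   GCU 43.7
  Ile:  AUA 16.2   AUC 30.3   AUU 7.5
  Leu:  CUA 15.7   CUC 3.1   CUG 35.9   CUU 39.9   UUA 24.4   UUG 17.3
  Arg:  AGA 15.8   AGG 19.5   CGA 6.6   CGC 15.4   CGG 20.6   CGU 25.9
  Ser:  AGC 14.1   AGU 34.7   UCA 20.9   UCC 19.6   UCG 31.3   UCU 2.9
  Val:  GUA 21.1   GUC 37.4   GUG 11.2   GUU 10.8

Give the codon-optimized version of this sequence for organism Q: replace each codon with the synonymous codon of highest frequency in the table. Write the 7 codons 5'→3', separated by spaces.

Codon 1 (Ser): best is AGU at 34.7.
Codon 2 (Ile): best is AUC at 30.3.
Codon 3 (Val): best is GUC at 37.4.
Codon 4 (Ala): best is GCU at 43.7.
Codon 5 (Leu): best is CUU at 39.9.
Codon 6 (Arg): best is CGU at 25.9.
Codon 7 (Ser): best is AGU at 34.7.

AGU AUC GUC GCU CUU CGU AGU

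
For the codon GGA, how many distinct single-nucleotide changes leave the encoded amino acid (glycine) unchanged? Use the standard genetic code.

3

Position 1: none → 0 synonymous.
Position 2: none → 0 synonymous.
Position 3: GGT, GGC, GGG → 3 synonymous.
Total: 0 + 0 + 3 = 3.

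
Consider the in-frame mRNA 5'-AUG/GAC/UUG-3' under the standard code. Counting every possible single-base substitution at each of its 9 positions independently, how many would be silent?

Codon 1 (AUG, Met): 0 synonymous substitutions.
Codon 2 (GAC, Asp): 1 synonymous substitution.
Codon 3 (UUG, Leu): 2 synonymous substitutions.
Total: 0 + 1 + 2 = 3.

3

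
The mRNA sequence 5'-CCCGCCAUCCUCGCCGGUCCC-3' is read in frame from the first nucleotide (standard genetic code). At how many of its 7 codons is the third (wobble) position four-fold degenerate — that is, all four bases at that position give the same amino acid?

6

Codon 1 CCC (Pro): third position 4-fold.
Codon 2 GCC (Ala): third position 4-fold.
Codon 3 AUC (Ile): third position 3-fold.
Codon 4 CUC (Leu): third position 4-fold.
Codon 5 GCC (Ala): third position 4-fold.
Codon 6 GGU (Gly): third position 4-fold.
Codon 7 CCC (Pro): third position 4-fold.
Four-fold degenerate third positions: 6.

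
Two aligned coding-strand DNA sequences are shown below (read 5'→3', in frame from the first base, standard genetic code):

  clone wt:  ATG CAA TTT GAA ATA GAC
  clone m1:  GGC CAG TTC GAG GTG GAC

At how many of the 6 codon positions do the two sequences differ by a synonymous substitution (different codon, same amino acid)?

Codon 1: ATG Met / GGC Gly — nonsynonymous.
Codon 2: CAA Gln / CAG Gln — synonymous.
Codon 3: TTT Phe / TTC Phe — synonymous.
Codon 4: GAA Glu / GAG Glu — synonymous.
Codon 5: ATA Ile / GTG Val — nonsynonymous.
Codon 6: GAC Asp / GAC Asp — identical.
Synonymous differences: 3.

3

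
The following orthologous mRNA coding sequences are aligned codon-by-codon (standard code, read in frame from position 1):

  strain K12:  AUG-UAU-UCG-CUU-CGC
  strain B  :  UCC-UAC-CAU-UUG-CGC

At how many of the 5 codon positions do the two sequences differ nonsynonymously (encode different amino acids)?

2

Codon 1: AUG Met / UCC Ser — nonsynonymous.
Codon 2: UAU Tyr / UAC Tyr — synonymous.
Codon 3: UCG Ser / CAU His — nonsynonymous.
Codon 4: CUU Leu / UUG Leu — synonymous.
Codon 5: CGC Arg / CGC Arg — identical.
Nonsynonymous differences: 2.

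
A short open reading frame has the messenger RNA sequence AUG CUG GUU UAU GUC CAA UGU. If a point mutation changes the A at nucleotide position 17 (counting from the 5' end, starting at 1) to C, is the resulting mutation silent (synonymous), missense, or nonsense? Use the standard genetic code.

missense

Position 17 falls in codon 6: CAA → Gln.
After the substitution the codon is CCA → Pro.
Gln ≠ Pro, so this is a missense mutation.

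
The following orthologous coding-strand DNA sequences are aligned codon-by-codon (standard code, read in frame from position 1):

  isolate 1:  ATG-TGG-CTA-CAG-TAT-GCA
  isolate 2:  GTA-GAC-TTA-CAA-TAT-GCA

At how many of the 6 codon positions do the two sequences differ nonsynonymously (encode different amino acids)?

Codon 1: ATG Met / GTA Val — nonsynonymous.
Codon 2: TGG Trp / GAC Asp — nonsynonymous.
Codon 3: CTA Leu / TTA Leu — synonymous.
Codon 4: CAG Gln / CAA Gln — synonymous.
Codon 5: TAT Tyr / TAT Tyr — identical.
Codon 6: GCA Ala / GCA Ala — identical.
Nonsynonymous differences: 2.

2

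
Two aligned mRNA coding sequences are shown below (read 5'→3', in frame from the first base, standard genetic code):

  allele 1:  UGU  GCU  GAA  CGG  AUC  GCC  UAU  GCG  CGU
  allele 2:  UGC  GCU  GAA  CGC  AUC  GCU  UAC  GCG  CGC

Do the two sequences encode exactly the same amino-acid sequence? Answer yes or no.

yes

Codon 1: UGU Cys / UGC Cys — synonymous.
Codon 2: GCU Ala / GCU Ala — identical.
Codon 3: GAA Glu / GAA Glu — identical.
Codon 4: CGG Arg / CGC Arg — synonymous.
Codon 5: AUC Ile / AUC Ile — identical.
Codon 6: GCC Ala / GCU Ala — synonymous.
Codon 7: UAU Tyr / UAC Tyr — synonymous.
Codon 8: GCG Ala / GCG Ala — identical.
Codon 9: CGU Arg / CGC Arg — synonymous.
Nonsynonymous differences: 0 → same protein.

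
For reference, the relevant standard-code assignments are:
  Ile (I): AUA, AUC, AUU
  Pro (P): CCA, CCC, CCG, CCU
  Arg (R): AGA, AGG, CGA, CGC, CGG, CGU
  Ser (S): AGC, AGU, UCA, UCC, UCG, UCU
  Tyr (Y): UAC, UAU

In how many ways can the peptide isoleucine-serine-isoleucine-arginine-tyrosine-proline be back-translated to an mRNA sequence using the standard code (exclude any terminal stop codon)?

2592

Ile: 3 codons.
Ser: 6 codons.
Ile: 3 codons.
Arg: 6 codons.
Tyr: 2 codons.
Pro: 4 codons.
3 × 6 × 3 × 6 × 2 × 4 = 2592.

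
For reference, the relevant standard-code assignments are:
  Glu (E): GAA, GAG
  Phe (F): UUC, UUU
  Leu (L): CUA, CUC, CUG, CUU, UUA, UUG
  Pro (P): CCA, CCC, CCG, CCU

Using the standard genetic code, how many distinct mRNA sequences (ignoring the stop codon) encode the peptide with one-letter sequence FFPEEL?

Phe: 2 codons.
Phe: 2 codons.
Pro: 4 codons.
Glu: 2 codons.
Glu: 2 codons.
Leu: 6 codons.
2 × 2 × 4 × 2 × 2 × 6 = 384.

384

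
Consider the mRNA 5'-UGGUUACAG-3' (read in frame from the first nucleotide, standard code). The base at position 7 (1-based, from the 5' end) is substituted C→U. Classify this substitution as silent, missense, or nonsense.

nonsense

Position 7 falls in codon 3: CAG → Gln.
After the substitution the codon is UAG → Stop.
The new codon is a stop codon, so this is a nonsense mutation.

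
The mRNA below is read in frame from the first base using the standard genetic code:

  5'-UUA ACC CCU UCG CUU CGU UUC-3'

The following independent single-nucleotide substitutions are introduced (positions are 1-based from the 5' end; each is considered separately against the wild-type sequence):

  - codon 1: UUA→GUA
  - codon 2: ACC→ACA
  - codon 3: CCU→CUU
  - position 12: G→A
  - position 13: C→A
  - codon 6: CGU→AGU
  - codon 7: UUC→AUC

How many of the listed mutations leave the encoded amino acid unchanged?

Codon 1: UUA (Leu) → GUA (Val) — missense.
Codon 2: ACC (Thr) → ACA (Thr) — synonymous.
Codon 3: CCU (Pro) → CUU (Leu) — missense.
Codon 4: UCG (Ser) → UCA (Ser) — synonymous.
Codon 5: CUU (Leu) → AUU (Ile) — missense.
Codon 6: CGU (Arg) → AGU (Ser) — missense.
Codon 7: UUC (Phe) → AUC (Ile) — missense.
Synonymous: 2 of 7.

2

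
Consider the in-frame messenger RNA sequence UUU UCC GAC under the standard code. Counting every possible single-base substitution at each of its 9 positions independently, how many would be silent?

Codon 1 (UUU, Phe): 1 synonymous substitution.
Codon 2 (UCC, Ser): 3 synonymous substitutions.
Codon 3 (GAC, Asp): 1 synonymous substitution.
Total: 1 + 3 + 1 = 5.

5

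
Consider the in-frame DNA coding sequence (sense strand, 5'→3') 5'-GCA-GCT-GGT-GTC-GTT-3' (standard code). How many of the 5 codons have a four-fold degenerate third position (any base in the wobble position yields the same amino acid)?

5

Codon 1 GCA (Ala): third position 4-fold.
Codon 2 GCT (Ala): third position 4-fold.
Codon 3 GGT (Gly): third position 4-fold.
Codon 4 GTC (Val): third position 4-fold.
Codon 5 GTT (Val): third position 4-fold.
Four-fold degenerate third positions: 5.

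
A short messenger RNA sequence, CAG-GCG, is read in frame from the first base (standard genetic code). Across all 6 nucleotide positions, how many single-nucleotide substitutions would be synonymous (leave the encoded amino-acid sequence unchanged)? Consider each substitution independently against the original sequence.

Codon 1 (CAG, Gln): 1 synonymous substitution.
Codon 2 (GCG, Ala): 3 synonymous substitutions.
Total: 1 + 3 = 4.

4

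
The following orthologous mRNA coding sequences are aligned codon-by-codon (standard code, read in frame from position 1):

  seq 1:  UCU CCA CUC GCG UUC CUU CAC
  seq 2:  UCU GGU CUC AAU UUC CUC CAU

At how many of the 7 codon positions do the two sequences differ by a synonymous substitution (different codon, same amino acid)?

Codon 1: UCU Ser / UCU Ser — identical.
Codon 2: CCA Pro / GGU Gly — nonsynonymous.
Codon 3: CUC Leu / CUC Leu — identical.
Codon 4: GCG Ala / AAU Asn — nonsynonymous.
Codon 5: UUC Phe / UUC Phe — identical.
Codon 6: CUU Leu / CUC Leu — synonymous.
Codon 7: CAC His / CAU His — synonymous.
Synonymous differences: 2.

2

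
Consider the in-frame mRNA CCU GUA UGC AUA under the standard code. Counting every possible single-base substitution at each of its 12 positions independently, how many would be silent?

Codon 1 (CCU, Pro): 3 synonymous substitutions.
Codon 2 (GUA, Val): 3 synonymous substitutions.
Codon 3 (UGC, Cys): 1 synonymous substitution.
Codon 4 (AUA, Ile): 2 synonymous substitutions.
Total: 3 + 3 + 1 + 2 = 9.

9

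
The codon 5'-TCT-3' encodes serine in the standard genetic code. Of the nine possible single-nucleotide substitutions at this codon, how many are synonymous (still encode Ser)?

Position 1: none → 0 synonymous.
Position 2: none → 0 synonymous.
Position 3: TCC, TCA, TCG → 3 synonymous.
Total: 0 + 0 + 3 = 3.

3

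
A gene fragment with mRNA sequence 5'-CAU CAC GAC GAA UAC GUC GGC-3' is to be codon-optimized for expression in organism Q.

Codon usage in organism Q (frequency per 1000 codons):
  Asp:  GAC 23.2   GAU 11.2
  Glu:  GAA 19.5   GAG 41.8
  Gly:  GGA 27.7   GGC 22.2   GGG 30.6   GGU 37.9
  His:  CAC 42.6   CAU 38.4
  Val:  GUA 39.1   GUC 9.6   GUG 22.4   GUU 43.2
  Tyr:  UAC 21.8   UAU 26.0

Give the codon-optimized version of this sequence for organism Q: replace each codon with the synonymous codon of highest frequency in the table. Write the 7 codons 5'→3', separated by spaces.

CAC CAC GAC GAG UAU GUU GGU

Codon 1 (His): best is CAC at 42.6.
Codon 2 (His): best is CAC at 42.6.
Codon 3 (Asp): best is GAC at 23.2.
Codon 4 (Glu): best is GAG at 41.8.
Codon 5 (Tyr): best is UAU at 26.0.
Codon 6 (Val): best is GUU at 43.2.
Codon 7 (Gly): best is GGU at 37.9.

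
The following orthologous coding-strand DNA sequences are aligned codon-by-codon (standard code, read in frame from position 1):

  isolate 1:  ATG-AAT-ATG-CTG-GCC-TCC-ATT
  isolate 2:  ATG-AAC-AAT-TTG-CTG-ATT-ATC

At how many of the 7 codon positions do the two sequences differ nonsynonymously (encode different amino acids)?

Codon 1: ATG Met / ATG Met — identical.
Codon 2: AAT Asn / AAC Asn — synonymous.
Codon 3: ATG Met / AAT Asn — nonsynonymous.
Codon 4: CTG Leu / TTG Leu — synonymous.
Codon 5: GCC Ala / CTG Leu — nonsynonymous.
Codon 6: TCC Ser / ATT Ile — nonsynonymous.
Codon 7: ATT Ile / ATC Ile — synonymous.
Nonsynonymous differences: 3.

3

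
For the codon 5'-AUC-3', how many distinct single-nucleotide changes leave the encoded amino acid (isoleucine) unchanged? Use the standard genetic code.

2

Position 1: none → 0 synonymous.
Position 2: none → 0 synonymous.
Position 3: AUU, AUA → 2 synonymous.
Total: 0 + 0 + 2 = 2.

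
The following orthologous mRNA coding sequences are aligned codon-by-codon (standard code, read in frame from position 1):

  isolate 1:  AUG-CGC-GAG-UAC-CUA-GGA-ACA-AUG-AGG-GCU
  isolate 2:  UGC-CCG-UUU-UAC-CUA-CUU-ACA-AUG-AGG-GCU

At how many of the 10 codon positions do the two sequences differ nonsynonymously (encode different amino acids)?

4

Codon 1: AUG Met / UGC Cys — nonsynonymous.
Codon 2: CGC Arg / CCG Pro — nonsynonymous.
Codon 3: GAG Glu / UUU Phe — nonsynonymous.
Codon 4: UAC Tyr / UAC Tyr — identical.
Codon 5: CUA Leu / CUA Leu — identical.
Codon 6: GGA Gly / CUU Leu — nonsynonymous.
Codon 7: ACA Thr / ACA Thr — identical.
Codon 8: AUG Met / AUG Met — identical.
Codon 9: AGG Arg / AGG Arg — identical.
Codon 10: GCU Ala / GCU Ala — identical.
Nonsynonymous differences: 4.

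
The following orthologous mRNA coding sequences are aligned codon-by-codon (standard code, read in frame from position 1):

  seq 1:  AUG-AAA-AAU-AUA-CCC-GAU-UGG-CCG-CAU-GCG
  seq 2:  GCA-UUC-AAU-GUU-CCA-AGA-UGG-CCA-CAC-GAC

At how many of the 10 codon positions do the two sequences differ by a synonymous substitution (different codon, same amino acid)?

Codon 1: AUG Met / GCA Ala — nonsynonymous.
Codon 2: AAA Lys / UUC Phe — nonsynonymous.
Codon 3: AAU Asn / AAU Asn — identical.
Codon 4: AUA Ile / GUU Val — nonsynonymous.
Codon 5: CCC Pro / CCA Pro — synonymous.
Codon 6: GAU Asp / AGA Arg — nonsynonymous.
Codon 7: UGG Trp / UGG Trp — identical.
Codon 8: CCG Pro / CCA Pro — synonymous.
Codon 9: CAU His / CAC His — synonymous.
Codon 10: GCG Ala / GAC Asp — nonsynonymous.
Synonymous differences: 3.

3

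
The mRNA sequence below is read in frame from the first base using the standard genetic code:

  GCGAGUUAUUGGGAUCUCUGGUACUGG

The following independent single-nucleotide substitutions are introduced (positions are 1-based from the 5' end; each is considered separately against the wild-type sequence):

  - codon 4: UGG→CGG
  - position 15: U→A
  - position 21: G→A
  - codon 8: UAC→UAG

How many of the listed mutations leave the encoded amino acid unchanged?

0

Codon 4: UGG (Trp) → CGG (Arg) — missense.
Codon 5: GAU (Asp) → GAA (Glu) — missense.
Codon 7: UGG (Trp) → UGA (Stop) — nonsense.
Codon 8: UAC (Tyr) → UAG (Stop) — nonsense.
Synonymous: 0 of 4.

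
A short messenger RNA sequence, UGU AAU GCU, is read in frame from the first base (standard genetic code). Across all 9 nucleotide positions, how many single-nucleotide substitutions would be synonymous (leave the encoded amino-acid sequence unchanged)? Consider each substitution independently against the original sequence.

5

Codon 1 (UGU, Cys): 1 synonymous substitution.
Codon 2 (AAU, Asn): 1 synonymous substitution.
Codon 3 (GCU, Ala): 3 synonymous substitutions.
Total: 1 + 1 + 3 = 5.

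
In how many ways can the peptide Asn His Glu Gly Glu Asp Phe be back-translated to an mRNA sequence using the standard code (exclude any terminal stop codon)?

Asn: 2 codons.
His: 2 codons.
Glu: 2 codons.
Gly: 4 codons.
Glu: 2 codons.
Asp: 2 codons.
Phe: 2 codons.
2 × 2 × 2 × 4 × 2 × 2 × 2 = 256.

256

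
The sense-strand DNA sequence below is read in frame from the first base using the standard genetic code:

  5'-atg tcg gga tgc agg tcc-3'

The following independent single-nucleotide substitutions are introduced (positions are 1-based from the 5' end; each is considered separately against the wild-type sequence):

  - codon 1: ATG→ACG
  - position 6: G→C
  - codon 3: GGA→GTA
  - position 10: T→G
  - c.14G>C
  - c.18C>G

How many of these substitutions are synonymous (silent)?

Codon 1: ATG (Met) → ACG (Thr) — missense.
Codon 2: TCG (Ser) → TCC (Ser) — synonymous.
Codon 3: GGA (Gly) → GTA (Val) — missense.
Codon 4: TGC (Cys) → GGC (Gly) — missense.
Codon 5: AGG (Arg) → ACG (Thr) — missense.
Codon 6: TCC (Ser) → TCG (Ser) — synonymous.
Synonymous: 2 of 6.

2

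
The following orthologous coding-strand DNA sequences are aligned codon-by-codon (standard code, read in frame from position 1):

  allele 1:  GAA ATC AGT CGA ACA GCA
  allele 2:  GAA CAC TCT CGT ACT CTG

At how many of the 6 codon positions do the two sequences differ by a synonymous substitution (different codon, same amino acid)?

Codon 1: GAA Glu / GAA Glu — identical.
Codon 2: ATC Ile / CAC His — nonsynonymous.
Codon 3: AGT Ser / TCT Ser — synonymous.
Codon 4: CGA Arg / CGT Arg — synonymous.
Codon 5: ACA Thr / ACT Thr — synonymous.
Codon 6: GCA Ala / CTG Leu — nonsynonymous.
Synonymous differences: 3.

3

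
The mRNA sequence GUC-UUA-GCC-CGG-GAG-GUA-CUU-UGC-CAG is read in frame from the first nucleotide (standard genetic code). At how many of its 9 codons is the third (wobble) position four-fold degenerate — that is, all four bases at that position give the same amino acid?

Codon 1 GUC (Val): third position 4-fold.
Codon 2 UUA (Leu): third position 2-fold.
Codon 3 GCC (Ala): third position 4-fold.
Codon 4 CGG (Arg): third position 4-fold.
Codon 5 GAG (Glu): third position 2-fold.
Codon 6 GUA (Val): third position 4-fold.
Codon 7 CUU (Leu): third position 4-fold.
Codon 8 UGC (Cys): third position 2-fold.
Codon 9 CAG (Gln): third position 2-fold.
Four-fold degenerate third positions: 5.

5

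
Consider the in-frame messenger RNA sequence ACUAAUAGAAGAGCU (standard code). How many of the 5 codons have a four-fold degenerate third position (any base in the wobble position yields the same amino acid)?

2

Codon 1 ACU (Thr): third position 4-fold.
Codon 2 AAU (Asn): third position 2-fold.
Codon 3 AGA (Arg): third position 2-fold.
Codon 4 AGA (Arg): third position 2-fold.
Codon 5 GCU (Ala): third position 4-fold.
Four-fold degenerate third positions: 2.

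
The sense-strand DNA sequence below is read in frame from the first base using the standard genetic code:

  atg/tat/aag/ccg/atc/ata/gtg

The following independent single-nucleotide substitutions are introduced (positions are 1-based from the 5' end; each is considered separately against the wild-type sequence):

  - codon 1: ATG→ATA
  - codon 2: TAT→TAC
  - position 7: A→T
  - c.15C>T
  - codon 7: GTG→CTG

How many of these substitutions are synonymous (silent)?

Codon 1: ATG (Met) → ATA (Ile) — missense.
Codon 2: TAT (Tyr) → TAC (Tyr) — synonymous.
Codon 3: AAG (Lys) → TAG (Stop) — nonsense.
Codon 5: ATC (Ile) → ATT (Ile) — synonymous.
Codon 7: GTG (Val) → CTG (Leu) — missense.
Synonymous: 2 of 5.

2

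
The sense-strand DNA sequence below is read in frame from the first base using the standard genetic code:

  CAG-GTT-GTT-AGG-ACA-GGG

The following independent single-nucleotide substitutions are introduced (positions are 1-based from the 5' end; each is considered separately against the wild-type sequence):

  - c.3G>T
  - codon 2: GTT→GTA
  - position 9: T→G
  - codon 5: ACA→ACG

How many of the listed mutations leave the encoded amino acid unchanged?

Codon 1: CAG (Gln) → CAT (His) — missense.
Codon 2: GTT (Val) → GTA (Val) — synonymous.
Codon 3: GTT (Val) → GTG (Val) — synonymous.
Codon 5: ACA (Thr) → ACG (Thr) — synonymous.
Synonymous: 3 of 4.

3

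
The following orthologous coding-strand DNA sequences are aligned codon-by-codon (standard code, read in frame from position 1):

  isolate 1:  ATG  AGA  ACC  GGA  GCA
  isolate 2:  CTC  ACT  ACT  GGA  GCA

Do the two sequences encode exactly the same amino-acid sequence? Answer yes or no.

Codon 1: ATG Met / CTC Leu — nonsynonymous.
Codon 2: AGA Arg / ACT Thr — nonsynonymous.
Codon 3: ACC Thr / ACT Thr — synonymous.
Codon 4: GGA Gly / GGA Gly — identical.
Codon 5: GCA Ala / GCA Ala — identical.
Nonsynonymous differences: 2 → different protein.

no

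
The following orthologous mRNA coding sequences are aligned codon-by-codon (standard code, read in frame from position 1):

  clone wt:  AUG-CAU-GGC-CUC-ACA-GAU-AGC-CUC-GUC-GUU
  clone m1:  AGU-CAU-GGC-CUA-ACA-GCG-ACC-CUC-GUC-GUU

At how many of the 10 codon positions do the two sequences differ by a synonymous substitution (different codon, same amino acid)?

1

Codon 1: AUG Met / AGU Ser — nonsynonymous.
Codon 2: CAU His / CAU His — identical.
Codon 3: GGC Gly / GGC Gly — identical.
Codon 4: CUC Leu / CUA Leu — synonymous.
Codon 5: ACA Thr / ACA Thr — identical.
Codon 6: GAU Asp / GCG Ala — nonsynonymous.
Codon 7: AGC Ser / ACC Thr — nonsynonymous.
Codon 8: CUC Leu / CUC Leu — identical.
Codon 9: GUC Val / GUC Val — identical.
Codon 10: GUU Val / GUU Val — identical.
Synonymous differences: 1.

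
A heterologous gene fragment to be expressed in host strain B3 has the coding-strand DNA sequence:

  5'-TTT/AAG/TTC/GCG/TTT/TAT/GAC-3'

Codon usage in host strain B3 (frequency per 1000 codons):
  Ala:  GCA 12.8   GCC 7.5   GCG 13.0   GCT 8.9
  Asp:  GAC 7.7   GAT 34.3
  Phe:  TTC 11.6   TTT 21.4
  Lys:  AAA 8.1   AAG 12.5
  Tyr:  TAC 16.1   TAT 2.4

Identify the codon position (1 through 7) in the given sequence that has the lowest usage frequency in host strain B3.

Codon 1 TTT (Phe): 21.4 per 1000.
Codon 2 AAG (Lys): 12.5 per 1000.
Codon 3 TTC (Phe): 11.6 per 1000.
Codon 4 GCG (Ala): 13.0 per 1000.
Codon 5 TTT (Phe): 21.4 per 1000.
Codon 6 TAT (Tyr): 2.4 per 1000.
Codon 7 GAC (Asp): 7.7 per 1000.
Lowest frequency is 2.4 at codon 6.

6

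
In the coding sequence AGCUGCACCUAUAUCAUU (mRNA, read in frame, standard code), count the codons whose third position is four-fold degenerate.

1

Codon 1 AGC (Ser): third position 2-fold.
Codon 2 UGC (Cys): third position 2-fold.
Codon 3 ACC (Thr): third position 4-fold.
Codon 4 UAU (Tyr): third position 2-fold.
Codon 5 AUC (Ile): third position 3-fold.
Codon 6 AUU (Ile): third position 3-fold.
Four-fold degenerate third positions: 1.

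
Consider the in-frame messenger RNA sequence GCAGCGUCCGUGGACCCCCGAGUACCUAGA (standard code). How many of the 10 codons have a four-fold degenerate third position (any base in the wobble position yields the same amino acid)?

Codon 1 GCA (Ala): third position 4-fold.
Codon 2 GCG (Ala): third position 4-fold.
Codon 3 UCC (Ser): third position 4-fold.
Codon 4 GUG (Val): third position 4-fold.
Codon 5 GAC (Asp): third position 2-fold.
Codon 6 CCC (Pro): third position 4-fold.
Codon 7 CGA (Arg): third position 4-fold.
Codon 8 GUA (Val): third position 4-fold.
Codon 9 CCU (Pro): third position 4-fold.
Codon 10 AGA (Arg): third position 2-fold.
Four-fold degenerate third positions: 8.

8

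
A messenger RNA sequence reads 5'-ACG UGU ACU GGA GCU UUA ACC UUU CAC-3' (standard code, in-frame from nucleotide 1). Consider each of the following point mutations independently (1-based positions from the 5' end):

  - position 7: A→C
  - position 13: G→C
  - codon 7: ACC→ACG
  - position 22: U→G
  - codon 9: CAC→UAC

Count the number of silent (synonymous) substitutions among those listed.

1

Codon 3: ACU (Thr) → CCU (Pro) — missense.
Codon 5: GCU (Ala) → CCU (Pro) — missense.
Codon 7: ACC (Thr) → ACG (Thr) — synonymous.
Codon 8: UUU (Phe) → GUU (Val) — missense.
Codon 9: CAC (His) → UAC (Tyr) — missense.
Synonymous: 1 of 5.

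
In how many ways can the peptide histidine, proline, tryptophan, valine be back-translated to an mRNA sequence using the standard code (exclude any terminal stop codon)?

His: 2 codons.
Pro: 4 codons.
Trp: 1 codon.
Val: 4 codons.
2 × 4 × 1 × 4 = 32.

32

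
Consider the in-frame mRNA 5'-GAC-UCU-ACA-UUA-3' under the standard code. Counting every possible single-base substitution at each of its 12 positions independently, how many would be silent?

Codon 1 (GAC, Asp): 1 synonymous substitution.
Codon 2 (UCU, Ser): 3 synonymous substitutions.
Codon 3 (ACA, Thr): 3 synonymous substitutions.
Codon 4 (UUA, Leu): 2 synonymous substitutions.
Total: 1 + 3 + 3 + 2 = 9.

9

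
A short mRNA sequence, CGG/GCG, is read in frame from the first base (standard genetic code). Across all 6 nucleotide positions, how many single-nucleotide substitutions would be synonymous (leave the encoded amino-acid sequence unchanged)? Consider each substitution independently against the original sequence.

Codon 1 (CGG, Arg): 4 synonymous substitutions.
Codon 2 (GCG, Ala): 3 synonymous substitutions.
Total: 4 + 3 = 7.

7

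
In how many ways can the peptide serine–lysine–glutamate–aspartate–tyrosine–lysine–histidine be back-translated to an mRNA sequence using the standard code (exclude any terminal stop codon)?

Ser: 6 codons.
Lys: 2 codons.
Glu: 2 codons.
Asp: 2 codons.
Tyr: 2 codons.
Lys: 2 codons.
His: 2 codons.
6 × 2 × 2 × 2 × 2 × 2 × 2 = 384.

384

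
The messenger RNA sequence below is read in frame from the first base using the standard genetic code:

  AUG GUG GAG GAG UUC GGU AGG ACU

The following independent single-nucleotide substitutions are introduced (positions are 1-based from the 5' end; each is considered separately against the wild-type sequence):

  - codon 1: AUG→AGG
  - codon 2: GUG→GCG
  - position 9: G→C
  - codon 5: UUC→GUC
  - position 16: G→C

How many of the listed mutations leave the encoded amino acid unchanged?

0

Codon 1: AUG (Met) → AGG (Arg) — missense.
Codon 2: GUG (Val) → GCG (Ala) — missense.
Codon 3: GAG (Glu) → GAC (Asp) — missense.
Codon 5: UUC (Phe) → GUC (Val) — missense.
Codon 6: GGU (Gly) → CGU (Arg) — missense.
Synonymous: 0 of 5.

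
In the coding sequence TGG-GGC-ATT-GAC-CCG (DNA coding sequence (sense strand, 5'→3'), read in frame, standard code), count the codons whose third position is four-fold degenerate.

2

Codon 1 TGG (Trp): third position 1-fold.
Codon 2 GGC (Gly): third position 4-fold.
Codon 3 ATT (Ile): third position 3-fold.
Codon 4 GAC (Asp): third position 2-fold.
Codon 5 CCG (Pro): third position 4-fold.
Four-fold degenerate third positions: 2.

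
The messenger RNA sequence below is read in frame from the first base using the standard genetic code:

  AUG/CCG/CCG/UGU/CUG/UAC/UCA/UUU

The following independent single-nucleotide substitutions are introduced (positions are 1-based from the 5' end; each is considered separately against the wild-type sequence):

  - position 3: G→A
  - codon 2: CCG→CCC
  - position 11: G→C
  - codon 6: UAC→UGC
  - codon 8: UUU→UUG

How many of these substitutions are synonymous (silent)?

1

Codon 1: AUG (Met) → AUA (Ile) — missense.
Codon 2: CCG (Pro) → CCC (Pro) — synonymous.
Codon 4: UGU (Cys) → UCU (Ser) — missense.
Codon 6: UAC (Tyr) → UGC (Cys) — missense.
Codon 8: UUU (Phe) → UUG (Leu) — missense.
Synonymous: 1 of 5.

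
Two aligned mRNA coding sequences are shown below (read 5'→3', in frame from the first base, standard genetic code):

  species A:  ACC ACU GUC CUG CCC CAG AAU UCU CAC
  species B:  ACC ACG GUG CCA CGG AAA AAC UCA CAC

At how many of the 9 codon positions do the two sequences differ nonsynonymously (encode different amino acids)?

3

Codon 1: ACC Thr / ACC Thr — identical.
Codon 2: ACU Thr / ACG Thr — synonymous.
Codon 3: GUC Val / GUG Val — synonymous.
Codon 4: CUG Leu / CCA Pro — nonsynonymous.
Codon 5: CCC Pro / CGG Arg — nonsynonymous.
Codon 6: CAG Gln / AAA Lys — nonsynonymous.
Codon 7: AAU Asn / AAC Asn — synonymous.
Codon 8: UCU Ser / UCA Ser — synonymous.
Codon 9: CAC His / CAC His — identical.
Nonsynonymous differences: 3.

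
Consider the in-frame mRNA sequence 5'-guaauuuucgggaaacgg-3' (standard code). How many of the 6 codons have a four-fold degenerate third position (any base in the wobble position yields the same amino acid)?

Codon 1 GUA (Val): third position 4-fold.
Codon 2 AUU (Ile): third position 3-fold.
Codon 3 UUC (Phe): third position 2-fold.
Codon 4 GGG (Gly): third position 4-fold.
Codon 5 AAA (Lys): third position 2-fold.
Codon 6 CGG (Arg): third position 4-fold.
Four-fold degenerate third positions: 3.

3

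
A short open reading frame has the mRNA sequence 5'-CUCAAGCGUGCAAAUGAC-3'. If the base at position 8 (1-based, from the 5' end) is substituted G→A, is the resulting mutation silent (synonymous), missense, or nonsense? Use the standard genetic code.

Position 8 falls in codon 3: CGU → Arg.
After the substitution the codon is CAU → His.
Arg ≠ His, so this is a missense mutation.

missense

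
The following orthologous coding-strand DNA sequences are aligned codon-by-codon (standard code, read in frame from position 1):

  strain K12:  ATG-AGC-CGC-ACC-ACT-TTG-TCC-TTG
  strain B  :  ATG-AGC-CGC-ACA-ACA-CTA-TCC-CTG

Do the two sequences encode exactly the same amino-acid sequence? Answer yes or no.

yes

Codon 1: ATG Met / ATG Met — identical.
Codon 2: AGC Ser / AGC Ser — identical.
Codon 3: CGC Arg / CGC Arg — identical.
Codon 4: ACC Thr / ACA Thr — synonymous.
Codon 5: ACT Thr / ACA Thr — synonymous.
Codon 6: TTG Leu / CTA Leu — synonymous.
Codon 7: TCC Ser / TCC Ser — identical.
Codon 8: TTG Leu / CTG Leu — synonymous.
Nonsynonymous differences: 0 → same protein.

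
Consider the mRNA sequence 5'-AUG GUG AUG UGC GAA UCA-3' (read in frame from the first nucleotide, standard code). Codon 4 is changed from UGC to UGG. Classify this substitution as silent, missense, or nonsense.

Position 12 falls in codon 4: UGC → Cys.
After the substitution the codon is UGG → Trp.
Cys ≠ Trp, so this is a missense mutation.

missense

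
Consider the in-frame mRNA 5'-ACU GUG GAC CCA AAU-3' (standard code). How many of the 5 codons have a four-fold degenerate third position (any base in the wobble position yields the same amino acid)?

Codon 1 ACU (Thr): third position 4-fold.
Codon 2 GUG (Val): third position 4-fold.
Codon 3 GAC (Asp): third position 2-fold.
Codon 4 CCA (Pro): third position 4-fold.
Codon 5 AAU (Asn): third position 2-fold.
Four-fold degenerate third positions: 3.

3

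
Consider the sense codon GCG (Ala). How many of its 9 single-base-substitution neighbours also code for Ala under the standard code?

Position 1: none → 0 synonymous.
Position 2: none → 0 synonymous.
Position 3: GCT, GCC, GCA → 3 synonymous.
Total: 0 + 0 + 3 = 3.

3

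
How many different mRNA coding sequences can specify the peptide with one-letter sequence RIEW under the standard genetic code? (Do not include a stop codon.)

Arg: 6 codons.
Ile: 3 codons.
Glu: 2 codons.
Trp: 1 codon.
6 × 3 × 2 × 1 = 36.

36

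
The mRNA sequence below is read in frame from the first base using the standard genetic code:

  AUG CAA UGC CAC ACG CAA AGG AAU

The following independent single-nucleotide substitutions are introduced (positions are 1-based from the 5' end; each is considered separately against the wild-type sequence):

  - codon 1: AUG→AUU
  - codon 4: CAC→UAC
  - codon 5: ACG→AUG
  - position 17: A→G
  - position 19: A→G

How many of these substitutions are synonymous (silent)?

0

Codon 1: AUG (Met) → AUU (Ile) — missense.
Codon 4: CAC (His) → UAC (Tyr) — missense.
Codon 5: ACG (Thr) → AUG (Met) — missense.
Codon 6: CAA (Gln) → CGA (Arg) — missense.
Codon 7: AGG (Arg) → GGG (Gly) — missense.
Synonymous: 0 of 5.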